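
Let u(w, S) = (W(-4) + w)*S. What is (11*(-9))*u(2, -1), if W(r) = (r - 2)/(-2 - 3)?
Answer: 1584/5 ≈ 316.80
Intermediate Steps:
W(r) = ⅖ - r/5 (W(r) = (-2 + r)/(-5) = (-2 + r)*(-⅕) = ⅖ - r/5)
u(w, S) = S*(6/5 + w) (u(w, S) = ((⅖ - ⅕*(-4)) + w)*S = ((⅖ + ⅘) + w)*S = (6/5 + w)*S = S*(6/5 + w))
(11*(-9))*u(2, -1) = (11*(-9))*((⅕)*(-1)*(6 + 5*2)) = -99*(-1)*(6 + 10)/5 = -99*(-1)*16/5 = -99*(-16/5) = 1584/5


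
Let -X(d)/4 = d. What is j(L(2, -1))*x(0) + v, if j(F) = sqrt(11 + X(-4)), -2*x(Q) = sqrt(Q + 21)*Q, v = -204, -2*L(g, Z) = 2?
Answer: -204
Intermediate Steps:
L(g, Z) = -1 (L(g, Z) = -1/2*2 = -1)
X(d) = -4*d
x(Q) = -Q*sqrt(21 + Q)/2 (x(Q) = -sqrt(Q + 21)*Q/2 = -sqrt(21 + Q)*Q/2 = -Q*sqrt(21 + Q)/2)
j(F) = 3*sqrt(3) (j(F) = sqrt(11 - 4*(-4)) = sqrt(11 + 16) = sqrt(27) = 3*sqrt(3))
j(L(2, -1))*x(0) + v = (3*sqrt(3))*(-1/2*0*sqrt(21 + 0)) - 204 = (3*sqrt(3))*(-1/2*0*sqrt(21)) - 204 = (3*sqrt(3))*0 - 204 = 0 - 204 = -204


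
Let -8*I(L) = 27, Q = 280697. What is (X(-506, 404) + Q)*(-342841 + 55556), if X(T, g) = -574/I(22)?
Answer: -2178600229135/27 ≈ -8.0689e+10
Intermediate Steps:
I(L) = -27/8 (I(L) = -⅛*27 = -27/8)
X(T, g) = 4592/27 (X(T, g) = -574/(-27/8) = -574*(-8/27) = 4592/27)
(X(-506, 404) + Q)*(-342841 + 55556) = (4592/27 + 280697)*(-342841 + 55556) = (7583411/27)*(-287285) = -2178600229135/27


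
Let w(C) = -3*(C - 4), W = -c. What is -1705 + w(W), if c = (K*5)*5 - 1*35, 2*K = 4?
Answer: -1648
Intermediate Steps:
K = 2 (K = (½)*4 = 2)
c = 15 (c = (2*5)*5 - 1*35 = 10*5 - 35 = 50 - 35 = 15)
W = -15 (W = -1*15 = -15)
w(C) = 12 - 3*C (w(C) = -3*(-4 + C) = 12 - 3*C)
-1705 + w(W) = -1705 + (12 - 3*(-15)) = -1705 + (12 + 45) = -1705 + 57 = -1648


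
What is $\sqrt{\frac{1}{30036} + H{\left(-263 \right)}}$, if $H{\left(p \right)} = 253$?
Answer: $\frac{\sqrt{57061709481}}{15018} \approx 15.906$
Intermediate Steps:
$\sqrt{\frac{1}{30036} + H{\left(-263 \right)}} = \sqrt{\frac{1}{30036} + 253} = \sqrt{\frac{7599109}{30036}} = \frac{\sqrt{57061709481}}{15018}$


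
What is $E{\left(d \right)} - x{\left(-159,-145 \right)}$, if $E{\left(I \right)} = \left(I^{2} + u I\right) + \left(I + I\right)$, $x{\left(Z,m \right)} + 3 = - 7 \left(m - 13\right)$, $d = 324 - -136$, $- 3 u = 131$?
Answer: $\frac{573991}{3} \approx 1.9133 \cdot 10^{5}$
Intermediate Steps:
$u = - \frac{131}{3}$ ($u = \left(- \frac{1}{3}\right) 131 = - \frac{131}{3} \approx -43.667$)
$d = 460$ ($d = 324 + 136 = 460$)
$x{\left(Z,m \right)} = 88 - 7 m$ ($x{\left(Z,m \right)} = -3 - 7 \left(m - 13\right) = -3 - 7 \left(-13 + m\right) = -3 - \left(-91 + 7 m\right) = 88 - 7 m$)
$E{\left(I \right)} = I^{2} - \frac{125 I}{3}$ ($E{\left(I \right)} = \left(I^{2} - \frac{131 I}{3}\right) + \left(I + I\right) = \left(I^{2} - \frac{131 I}{3}\right) + 2 I = I^{2} - \frac{125 I}{3}$)
$E{\left(d \right)} - x{\left(-159,-145 \right)} = \frac{1}{3} \cdot 460 \left(-125 + 3 \cdot 460\right) - \left(88 - -1015\right) = \frac{1}{3} \cdot 460 \left(-125 + 1380\right) - \left(88 + 1015\right) = \frac{1}{3} \cdot 460 \cdot 1255 - 1103 = \frac{577300}{3} - 1103 = \frac{573991}{3}$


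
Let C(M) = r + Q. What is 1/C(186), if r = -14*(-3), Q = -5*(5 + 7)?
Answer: -1/18 ≈ -0.055556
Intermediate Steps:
Q = -60 (Q = -5*12 = -60)
r = 42
C(M) = -18 (C(M) = 42 - 60 = -18)
1/C(186) = 1/(-18) = -1/18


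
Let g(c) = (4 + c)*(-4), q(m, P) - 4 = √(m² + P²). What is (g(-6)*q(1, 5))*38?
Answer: 1216 + 304*√26 ≈ 2766.1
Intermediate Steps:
q(m, P) = 4 + √(P² + m²) (q(m, P) = 4 + √(m² + P²) = 4 + √(P² + m²))
g(c) = -16 - 4*c
(g(-6)*q(1, 5))*38 = ((-16 - 4*(-6))*(4 + √(5² + 1²)))*38 = ((-16 + 24)*(4 + √(25 + 1)))*38 = (8*(4 + √26))*38 = (32 + 8*√26)*38 = 1216 + 304*√26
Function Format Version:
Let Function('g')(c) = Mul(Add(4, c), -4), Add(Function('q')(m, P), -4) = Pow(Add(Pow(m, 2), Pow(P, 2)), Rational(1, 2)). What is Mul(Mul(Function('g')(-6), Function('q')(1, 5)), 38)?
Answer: Add(1216, Mul(304, Pow(26, Rational(1, 2)))) ≈ 2766.1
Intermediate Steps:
Function('q')(m, P) = Add(4, Pow(Add(Pow(P, 2), Pow(m, 2)), Rational(1, 2))) (Function('q')(m, P) = Add(4, Pow(Add(Pow(m, 2), Pow(P, 2)), Rational(1, 2))) = Add(4, Pow(Add(Pow(P, 2), Pow(m, 2)), Rational(1, 2))))
Function('g')(c) = Add(-16, Mul(-4, c))
Mul(Mul(Function('g')(-6), Function('q')(1, 5)), 38) = Mul(Mul(Add(-16, Mul(-4, -6)), Add(4, Pow(Add(Pow(5, 2), Pow(1, 2)), Rational(1, 2)))), 38) = Mul(Mul(Add(-16, 24), Add(4, Pow(Add(25, 1), Rational(1, 2)))), 38) = Mul(Mul(8, Add(4, Pow(26, Rational(1, 2)))), 38) = Mul(Add(32, Mul(8, Pow(26, Rational(1, 2)))), 38) = Add(1216, Mul(304, Pow(26, Rational(1, 2))))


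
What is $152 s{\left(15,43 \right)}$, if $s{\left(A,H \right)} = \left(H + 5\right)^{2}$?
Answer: $350208$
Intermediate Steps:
$s{\left(A,H \right)} = \left(5 + H\right)^{2}$
$152 s{\left(15,43 \right)} = 152 \left(5 + 43\right)^{2} = 152 \cdot 48^{2} = 152 \cdot 2304 = 350208$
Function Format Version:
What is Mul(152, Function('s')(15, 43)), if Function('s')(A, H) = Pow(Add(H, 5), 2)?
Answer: 350208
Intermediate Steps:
Function('s')(A, H) = Pow(Add(5, H), 2)
Mul(152, Function('s')(15, 43)) = Mul(152, Pow(Add(5, 43), 2)) = Mul(152, Pow(48, 2)) = Mul(152, 2304) = 350208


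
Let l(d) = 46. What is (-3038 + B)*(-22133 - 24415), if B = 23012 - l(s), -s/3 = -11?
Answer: -927608544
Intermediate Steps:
s = 33 (s = -3*(-11) = 33)
B = 22966 (B = 23012 - 1*46 = 23012 - 46 = 22966)
(-3038 + B)*(-22133 - 24415) = (-3038 + 22966)*(-22133 - 24415) = 19928*(-46548) = -927608544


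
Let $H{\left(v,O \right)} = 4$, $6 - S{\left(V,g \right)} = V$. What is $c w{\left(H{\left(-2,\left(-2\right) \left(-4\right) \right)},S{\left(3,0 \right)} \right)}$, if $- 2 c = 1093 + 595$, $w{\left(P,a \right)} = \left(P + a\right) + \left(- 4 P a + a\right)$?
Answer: $32072$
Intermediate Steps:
$S{\left(V,g \right)} = 6 - V$
$w{\left(P,a \right)} = P + 2 a - 4 P a$ ($w{\left(P,a \right)} = \left(P + a\right) - \left(- a + 4 P a\right) = P + 2 a - 4 P a$)
$c = -844$ ($c = - \frac{1093 + 595}{2} = \left(- \frac{1}{2}\right) 1688 = -844$)
$c w{\left(H{\left(-2,\left(-2\right) \left(-4\right) \right)},S{\left(3,0 \right)} \right)} = - 844 \left(4 + 2 \left(6 - 3\right) - 16 \left(6 - 3\right)\right) = - 844 \left(4 + 2 \cdot 3 - 16 \cdot 3\right) = - 844 \left(4 + 6 - 48\right) = \left(-844\right) \left(-38\right) = 32072$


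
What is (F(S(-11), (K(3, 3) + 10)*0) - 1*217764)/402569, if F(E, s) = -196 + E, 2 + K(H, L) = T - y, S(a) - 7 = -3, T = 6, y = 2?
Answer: -217956/402569 ≈ -0.54141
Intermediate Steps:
S(a) = 4 (S(a) = 7 - 3 = 4)
K(H, L) = 2 (K(H, L) = -2 + (6 - 1*2) = -2 + (6 - 2) = -2 + 4 = 2)
(F(S(-11), (K(3, 3) + 10)*0) - 1*217764)/402569 = ((-196 + 4) - 1*217764)/402569 = (-192 - 217764)*(1/402569) = -217956*1/402569 = -217956/402569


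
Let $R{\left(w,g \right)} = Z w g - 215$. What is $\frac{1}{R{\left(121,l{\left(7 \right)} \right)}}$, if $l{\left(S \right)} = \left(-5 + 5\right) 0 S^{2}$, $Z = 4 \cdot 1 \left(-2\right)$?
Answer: $- \frac{1}{215} \approx -0.0046512$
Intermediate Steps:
$Z = -8$ ($Z = 4 \left(-2\right) = -8$)
$l{\left(S \right)} = 0$ ($l{\left(S \right)} = 0 \cdot 0 S^{2} = 0 S^{2} = 0$)
$R{\left(w,g \right)} = -215 - 8 g w$ ($R{\left(w,g \right)} = - 8 w g - 215 = - 8 g w - 215 = -215 - 8 g w$)
$\frac{1}{R{\left(121,l{\left(7 \right)} \right)}} = \frac{1}{-215 - 0 \cdot 121} = \frac{1}{-215 + 0} = \frac{1}{-215} = - \frac{1}{215}$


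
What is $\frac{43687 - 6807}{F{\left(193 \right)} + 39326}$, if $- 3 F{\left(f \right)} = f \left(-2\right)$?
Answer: $\frac{27660}{29591} \approx 0.93474$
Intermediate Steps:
$F{\left(f \right)} = \frac{2 f}{3}$ ($F{\left(f \right)} = - \frac{f \left(-2\right)}{3} = - \frac{\left(-2\right) f}{3} = \frac{2 f}{3}$)
$\frac{43687 - 6807}{F{\left(193 \right)} + 39326} = \frac{43687 - 6807}{\frac{2}{3} \cdot 193 + 39326} = \frac{36880}{\frac{386}{3} + 39326} = \frac{36880}{\frac{118364}{3}} = 36880 \cdot \frac{3}{118364} = \frac{27660}{29591}$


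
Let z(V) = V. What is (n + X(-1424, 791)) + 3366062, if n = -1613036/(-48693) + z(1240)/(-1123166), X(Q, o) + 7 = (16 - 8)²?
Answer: 92047971887521589/27345161019 ≈ 3.3662e+6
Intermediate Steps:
X(Q, o) = 57 (X(Q, o) = -7 + (16 - 8)² = -7 + 8² = -7 + 64 = 57)
n = 905823406328/27345161019 (n = -1613036/(-48693) + 1240/(-1123166) = -1613036*(-1/48693) + 1240*(-1/1123166) = 1613036/48693 - 620/561583 = 905823406328/27345161019 ≈ 33.126)
(n + X(-1424, 791)) + 3366062 = (905823406328/27345161019 + 57) + 3366062 = 2464497584411/27345161019 + 3366062 = 92047971887521589/27345161019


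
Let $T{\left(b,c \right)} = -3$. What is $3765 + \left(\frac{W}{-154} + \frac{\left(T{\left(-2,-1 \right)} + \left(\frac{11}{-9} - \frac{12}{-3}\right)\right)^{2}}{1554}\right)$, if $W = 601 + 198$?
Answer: $\frac{5205887945}{1384614} \approx 3759.8$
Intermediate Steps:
$W = 799$
$3765 + \left(\frac{W}{-154} + \frac{\left(T{\left(-2,-1 \right)} + \left(\frac{11}{-9} - \frac{12}{-3}\right)\right)^{2}}{1554}\right) = 3765 + \left(\frac{799}{-154} + \frac{\left(-3 + \left(\frac{11}{-9} - \frac{12}{-3}\right)\right)^{2}}{1554}\right) = 3765 + \left(799 \left(- \frac{1}{154}\right) + \left(-3 + \left(11 \left(- \frac{1}{9}\right) - -4\right)\right)^{2} \cdot \frac{1}{1554}\right) = 3765 - \left(\frac{799}{154} - \left(-3 + \left(- \frac{11}{9} + 4\right)\right)^{2} \cdot \frac{1}{1554}\right) = 3765 - \left(\frac{799}{154} - \left(-3 + \frac{25}{9}\right)^{2} \cdot \frac{1}{1554}\right) = 3765 - \left(\frac{799}{154} - \left(- \frac{2}{9}\right)^{2} \cdot \frac{1}{1554}\right) = 3765 + \left(- \frac{799}{154} + \frac{4}{81} \cdot \frac{1}{1554}\right) = 3765 + \left(- \frac{799}{154} + \frac{2}{62937}\right) = 3765 - \frac{7183765}{1384614} = \frac{5205887945}{1384614}$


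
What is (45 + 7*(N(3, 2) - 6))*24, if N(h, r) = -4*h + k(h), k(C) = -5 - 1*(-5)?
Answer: -1944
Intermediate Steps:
k(C) = 0 (k(C) = -5 + 5 = 0)
N(h, r) = -4*h (N(h, r) = -4*h + 0 = -4*h)
(45 + 7*(N(3, 2) - 6))*24 = (45 + 7*(-4*3 - 6))*24 = (45 + 7*(-12 - 6))*24 = (45 + 7*(-18))*24 = (45 - 126)*24 = -81*24 = -1944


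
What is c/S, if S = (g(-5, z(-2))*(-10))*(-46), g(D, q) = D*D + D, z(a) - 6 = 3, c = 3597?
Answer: 3597/9200 ≈ 0.39098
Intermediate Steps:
z(a) = 9 (z(a) = 6 + 3 = 9)
g(D, q) = D + D**2 (g(D, q) = D**2 + D = D + D**2)
S = 9200 (S = (-5*(1 - 5)*(-10))*(-46) = (-5*(-4)*(-10))*(-46) = (20*(-10))*(-46) = -200*(-46) = 9200)
c/S = 3597/9200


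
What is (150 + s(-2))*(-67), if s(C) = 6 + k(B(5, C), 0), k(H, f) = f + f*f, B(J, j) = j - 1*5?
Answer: -10452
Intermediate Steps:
B(J, j) = -5 + j (B(J, j) = j - 5 = -5 + j)
k(H, f) = f + f²
s(C) = 6 (s(C) = 6 + 0*(1 + 0) = 6 + 0*1 = 6 + 0 = 6)
(150 + s(-2))*(-67) = (150 + 6)*(-67) = 156*(-67) = -10452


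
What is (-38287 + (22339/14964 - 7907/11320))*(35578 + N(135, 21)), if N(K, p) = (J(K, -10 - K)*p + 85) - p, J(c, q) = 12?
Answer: -29098347472774679/21174060 ≈ -1.3742e+9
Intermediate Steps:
N(K, p) = 85 + 11*p (N(K, p) = (12*p + 85) - p = (85 + 12*p) - p = 85 + 11*p)
(-38287 + (22339/14964 - 7907/11320))*(35578 + N(135, 21)) = (-38287 + (22339/14964 - 7907/11320))*(35578 + (85 + 11*21)) = (-38287 + (22339*(1/14964) - 7907*1/11320))*(35578 + (85 + 231)) = (-38287 + (22339/14964 - 7907/11320))*(35578 + 316) = (-38287 + 33639283/42348120)*35894 = -1621348831157/42348120*35894 = -29098347472774679/21174060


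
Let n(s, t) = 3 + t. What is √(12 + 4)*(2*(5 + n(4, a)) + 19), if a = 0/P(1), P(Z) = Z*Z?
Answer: 140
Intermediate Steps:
P(Z) = Z²
a = 0 (a = 0/(1²) = 0/1 = 0*1 = 0)
√(12 + 4)*(2*(5 + n(4, a)) + 19) = √(12 + 4)*(2*(5 + (3 + 0)) + 19) = √16*(2*(5 + 3) + 19) = 4*(2*8 + 19) = 4*(16 + 19) = 4*35 = 140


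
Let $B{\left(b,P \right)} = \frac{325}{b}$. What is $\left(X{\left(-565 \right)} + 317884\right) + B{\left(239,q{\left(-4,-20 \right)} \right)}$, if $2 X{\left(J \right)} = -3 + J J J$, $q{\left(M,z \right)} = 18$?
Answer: $- \frac{21477299695}{239} \approx -8.9863 \cdot 10^{7}$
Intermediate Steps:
$X{\left(J \right)} = - \frac{3}{2} + \frac{J^{3}}{2}$ ($X{\left(J \right)} = \frac{-3 + J J J}{2} = \frac{-3 + J^{2} J}{2} = \frac{-3 + J^{3}}{2} = - \frac{3}{2} + \frac{J^{3}}{2}$)
$\left(X{\left(-565 \right)} + 317884\right) + B{\left(239,q{\left(-4,-20 \right)} \right)} = \left(\left(- \frac{3}{2} + \frac{\left(-565\right)^{3}}{2}\right) + 317884\right) + \frac{325}{239} = \left(\left(- \frac{3}{2} + \frac{1}{2} \left(-180362125\right)\right) + 317884\right) + 325 \cdot \frac{1}{239} = \left(\left(- \frac{3}{2} - \frac{180362125}{2}\right) + 317884\right) + \frac{325}{239} = \left(-90181064 + 317884\right) + \frac{325}{239} = -89863180 + \frac{325}{239} = - \frac{21477299695}{239}$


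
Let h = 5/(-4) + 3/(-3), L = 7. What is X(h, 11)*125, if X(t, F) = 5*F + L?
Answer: 7750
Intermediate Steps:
h = -9/4 (h = 5*(-¼) + 3*(-⅓) = -5/4 - 1 = -9/4 ≈ -2.2500)
X(t, F) = 7 + 5*F (X(t, F) = 5*F + 7 = 7 + 5*F)
X(h, 11)*125 = (7 + 5*11)*125 = (7 + 55)*125 = 62*125 = 7750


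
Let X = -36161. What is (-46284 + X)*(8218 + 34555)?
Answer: -3526419985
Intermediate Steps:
(-46284 + X)*(8218 + 34555) = (-46284 - 36161)*(8218 + 34555) = -82445*42773 = -3526419985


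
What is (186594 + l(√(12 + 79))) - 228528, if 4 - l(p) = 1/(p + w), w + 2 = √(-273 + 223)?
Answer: (83859 - 41930*√91 - 209650*I*√2)/(-2 + √91 + 5*I*√2) ≈ -41930.0 + 0.066177*I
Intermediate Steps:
w = -2 + 5*I*√2 (w = -2 + √(-273 + 223) = -2 + √(-50) = -2 + 5*I*√2 ≈ -2.0 + 7.0711*I)
l(p) = 4 - 1/(-2 + p + 5*I*√2) (l(p) = 4 - 1/(p + (-2 + 5*I*√2)) = 4 - 1/(-2 + p + 5*I*√2))
(186594 + l(√(12 + 79))) - 228528 = (186594 + (-9 + 4*√(12 + 79) + 20*I*√2)/(-2 + √(12 + 79) + 5*I*√2)) - 228528 = (186594 + (-9 + 4*√91 + 20*I*√2)/(-2 + √91 + 5*I*√2)) - 228528 = -41934 + (-9 + 4*√91 + 20*I*√2)/(-2 + √91 + 5*I*√2)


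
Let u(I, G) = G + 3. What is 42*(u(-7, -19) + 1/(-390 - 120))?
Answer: -57127/85 ≈ -672.08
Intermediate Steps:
u(I, G) = 3 + G
42*(u(-7, -19) + 1/(-390 - 120)) = 42*((3 - 19) + 1/(-390 - 120)) = 42*(-16 + 1/(-510)) = 42*(-16 - 1/510) = 42*(-8161/510) = -57127/85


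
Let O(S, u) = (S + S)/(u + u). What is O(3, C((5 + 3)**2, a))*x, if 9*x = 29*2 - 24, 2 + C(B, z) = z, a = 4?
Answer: 17/3 ≈ 5.6667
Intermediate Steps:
C(B, z) = -2 + z
O(S, u) = S/u (O(S, u) = (2*S)/((2*u)) = (2*S)*(1/(2*u)) = S/u)
x = 34/9 (x = (29*2 - 24)/9 = (58 - 24)/9 = (1/9)*34 = 34/9 ≈ 3.7778)
O(3, C((5 + 3)**2, a))*x = (3/(-2 + 4))*(34/9) = (3/2)*(34/9) = 17/3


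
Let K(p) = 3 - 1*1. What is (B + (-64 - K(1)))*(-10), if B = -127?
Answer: 1930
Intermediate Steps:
K(p) = 2 (K(p) = 3 - 1 = 2)
(B + (-64 - K(1)))*(-10) = (-127 + (-64 - 1*2))*(-10) = (-127 + (-64 - 2))*(-10) = (-127 - 66)*(-10) = -193*(-10) = 1930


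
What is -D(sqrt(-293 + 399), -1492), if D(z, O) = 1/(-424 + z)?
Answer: 4/1695 + sqrt(106)/179670 ≈ 0.0024172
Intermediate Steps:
-D(sqrt(-293 + 399), -1492) = -1/(-424 + sqrt(-293 + 399)) = -1/(-424 + sqrt(106))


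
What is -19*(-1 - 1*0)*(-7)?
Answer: -133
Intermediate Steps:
-19*(-1 - 1*0)*(-7) = -19*(-1 + 0)*(-7) = -19*(-1)*(-7) = 19*(-7) = -133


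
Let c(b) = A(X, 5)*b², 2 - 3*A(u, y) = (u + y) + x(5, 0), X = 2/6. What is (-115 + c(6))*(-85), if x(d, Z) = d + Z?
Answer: 18275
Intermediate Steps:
X = ⅓ (X = 2*(⅙) = ⅓ ≈ 0.33333)
x(d, Z) = Z + d
A(u, y) = -1 - u/3 - y/3 (A(u, y) = ⅔ - ((u + y) + (0 + 5))/3 = ⅔ - ((u + y) + 5)/3 = ⅔ - (5 + u + y)/3 = ⅔ + (-5/3 - u/3 - y/3) = -1 - u/3 - y/3)
c(b) = -25*b²/9 (c(b) = (-1 - ⅓*⅓ - ⅓*5)*b² = (-1 - ⅑ - 5/3)*b² = -25*b²/9)
(-115 + c(6))*(-85) = (-115 - 25/9*6²)*(-85) = (-115 - 25/9*36)*(-85) = (-115 - 100)*(-85) = -215*(-85) = 18275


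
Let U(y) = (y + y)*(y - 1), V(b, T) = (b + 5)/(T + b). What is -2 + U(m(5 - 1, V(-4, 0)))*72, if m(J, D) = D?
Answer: 43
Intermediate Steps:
V(b, T) = (5 + b)/(T + b)
U(y) = 2*y*(-1 + y) (U(y) = (2*y)*(-1 + y) = 2*y*(-1 + y))
-2 + U(m(5 - 1, V(-4, 0)))*72 = -2 + (2*((5 - 4)/(0 - 4))*(-1 + (5 - 4)/(0 - 4)))*72 = -2 + (2*(1/(-4))*(-1 + 1/(-4)))*72 = -2 + (2*(-¼*1)*(-1 - ¼*1))*72 = -2 + (2*(-¼)*(-1 - ¼))*72 = -2 + (2*(-¼)*(-5/4))*72 = -2 + (5/8)*72 = -2 + 45 = 43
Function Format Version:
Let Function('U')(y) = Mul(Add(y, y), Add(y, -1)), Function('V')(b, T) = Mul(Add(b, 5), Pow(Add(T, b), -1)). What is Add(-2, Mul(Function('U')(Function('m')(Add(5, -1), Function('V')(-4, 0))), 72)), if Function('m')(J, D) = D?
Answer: 43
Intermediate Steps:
Function('V')(b, T) = Mul(Pow(Add(T, b), -1), Add(5, b)) (Function('V')(b, T) = Mul(Add(5, b), Pow(Add(T, b), -1)) = Mul(Pow(Add(T, b), -1), Add(5, b)))
Function('U')(y) = Mul(2, y, Add(-1, y)) (Function('U')(y) = Mul(Mul(2, y), Add(-1, y)) = Mul(2, y, Add(-1, y)))
Add(-2, Mul(Function('U')(Function('m')(Add(5, -1), Function('V')(-4, 0))), 72)) = Add(-2, Mul(Mul(2, Mul(Pow(Add(0, -4), -1), Add(5, -4)), Add(-1, Mul(Pow(Add(0, -4), -1), Add(5, -4)))), 72)) = Add(-2, Mul(Mul(2, Mul(Pow(-4, -1), 1), Add(-1, Mul(Pow(-4, -1), 1))), 72)) = Add(-2, Mul(Mul(2, Mul(Rational(-1, 4), 1), Add(-1, Mul(Rational(-1, 4), 1))), 72)) = Add(-2, Mul(Mul(2, Rational(-1, 4), Add(-1, Rational(-1, 4))), 72)) = Add(-2, Mul(Mul(2, Rational(-1, 4), Rational(-5, 4)), 72)) = Add(-2, Mul(Rational(5, 8), 72)) = Add(-2, 45) = 43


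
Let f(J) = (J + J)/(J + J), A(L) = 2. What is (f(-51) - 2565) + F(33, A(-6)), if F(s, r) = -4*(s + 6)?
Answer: -2720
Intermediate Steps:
f(J) = 1 (f(J) = (2*J)/((2*J)) = (2*J)*(1/(2*J)) = 1)
F(s, r) = -24 - 4*s (F(s, r) = -4*(6 + s) = -24 - 4*s)
(f(-51) - 2565) + F(33, A(-6)) = (1 - 2565) + (-24 - 4*33) = -2564 + (-24 - 132) = -2564 - 156 = -2720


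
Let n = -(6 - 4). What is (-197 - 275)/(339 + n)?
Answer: -472/337 ≈ -1.4006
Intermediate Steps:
n = -2 (n = -1*2 = -2)
(-197 - 275)/(339 + n) = (-197 - 275)/(339 - 2) = -472/337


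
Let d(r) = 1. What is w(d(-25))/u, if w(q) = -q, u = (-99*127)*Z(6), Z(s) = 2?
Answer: 1/25146 ≈ 3.9768e-5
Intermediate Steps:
u = -25146 (u = -99*127*2 = -12573*2 = -25146)
w(d(-25))/u = -1*1/(-25146) = -1*(-1/25146) = 1/25146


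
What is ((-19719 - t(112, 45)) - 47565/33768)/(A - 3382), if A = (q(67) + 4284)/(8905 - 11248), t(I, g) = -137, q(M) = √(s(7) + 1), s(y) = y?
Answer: 1373148926740305/237267192313136 - 346391331*√2/237267192313136 ≈ 5.7874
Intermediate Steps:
q(M) = 2*√2 (q(M) = √(7 + 1) = √8 = 2*√2)
A = -1428/781 - 2*√2/2343 (A = (2*√2 + 4284)/(8905 - 11248) = (4284 + 2*√2)/(-2343) = (4284 + 2*√2)*(-1/2343) = -1428/781 - 2*√2/2343 ≈ -1.8296)
((-19719 - t(112, 45)) - 47565/33768)/(A - 3382) = ((-19719 - 1*(-137)) - 47565/33768)/((-1428/781 - 2*√2/2343) - 3382) = ((-19719 + 137) - 47565*1/33768)/(-2642770/781 - 2*√2/2343) = (-19582 - 755/536)/(-2642770/781 - 2*√2/2343) = -10496707/(536*(-2642770/781 - 2*√2/2343))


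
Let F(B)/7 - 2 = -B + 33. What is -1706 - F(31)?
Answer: -1734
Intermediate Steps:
F(B) = 245 - 7*B (F(B) = 14 + 7*(-B + 33) = 14 + 7*(33 - B) = 14 + (231 - 7*B) = 245 - 7*B)
-1706 - F(31) = -1706 - (245 - 7*31) = -1706 - (245 - 217) = -1706 - 1*28 = -1706 - 28 = -1734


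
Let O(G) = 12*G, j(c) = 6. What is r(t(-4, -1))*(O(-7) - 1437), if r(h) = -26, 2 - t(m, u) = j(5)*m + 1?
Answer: 39546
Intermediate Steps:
t(m, u) = 1 - 6*m (t(m, u) = 2 - (6*m + 1) = 2 - (1 + 6*m) = 2 + (-1 - 6*m) = 1 - 6*m)
r(t(-4, -1))*(O(-7) - 1437) = -26*(12*(-7) - 1437) = -26*(-84 - 1437) = -26*(-1521) = 39546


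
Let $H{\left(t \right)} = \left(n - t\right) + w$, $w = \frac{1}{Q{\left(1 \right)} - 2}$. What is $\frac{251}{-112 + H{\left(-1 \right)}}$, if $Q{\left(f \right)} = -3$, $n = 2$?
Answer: $- \frac{1255}{546} \approx -2.2985$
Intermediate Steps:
$w = - \frac{1}{5}$ ($w = \frac{1}{-3 - 2} = \frac{1}{-5} = - \frac{1}{5} \approx -0.2$)
$H{\left(t \right)} = \frac{9}{5} - t$ ($H{\left(t \right)} = \left(2 - t\right) - \frac{1}{5} = \frac{9}{5} - t$)
$\frac{251}{-112 + H{\left(-1 \right)}} = \frac{251}{-112 + \left(\frac{9}{5} - -1\right)} = \frac{251}{-112 + \left(\frac{9}{5} + 1\right)} = \frac{251}{-112 + \frac{14}{5}} = \frac{251}{- \frac{546}{5}} = 251 \left(- \frac{5}{546}\right) = - \frac{1255}{546}$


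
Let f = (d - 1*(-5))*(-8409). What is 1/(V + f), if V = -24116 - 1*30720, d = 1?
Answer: -1/105290 ≈ -9.4976e-6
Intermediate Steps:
V = -54836 (V = -24116 - 30720 = -54836)
f = -50454 (f = (1 - 1*(-5))*(-8409) = (1 + 5)*(-8409) = 6*(-8409) = -50454)
1/(V + f) = 1/(-54836 - 50454) = 1/(-105290) = -1/105290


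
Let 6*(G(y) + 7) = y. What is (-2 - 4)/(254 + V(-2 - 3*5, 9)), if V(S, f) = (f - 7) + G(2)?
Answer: -9/374 ≈ -0.024064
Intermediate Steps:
G(y) = -7 + y/6
V(S, f) = -41/3 + f (V(S, f) = (f - 7) + (-7 + (⅙)*2) = (-7 + f) + (-7 + ⅓) = (-7 + f) - 20/3 = -41/3 + f)
(-2 - 4)/(254 + V(-2 - 3*5, 9)) = (-2 - 4)/(254 + (-41/3 + 9)) = -6/(254 - 14/3) = -6/(748/3) = (3/748)*(-6) = -9/374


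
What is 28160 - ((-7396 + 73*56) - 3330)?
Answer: 34798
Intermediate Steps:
28160 - ((-7396 + 73*56) - 3330) = 28160 - ((-7396 + 4088) - 3330) = 28160 - (-3308 - 3330) = 28160 - 1*(-6638) = 28160 + 6638 = 34798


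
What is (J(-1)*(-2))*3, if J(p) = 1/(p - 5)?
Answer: 1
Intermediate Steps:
J(p) = 1/(-5 + p)
(J(-1)*(-2))*3 = (-2/(-5 - 1))*3 = (-2/(-6))*3 = -⅙*(-2)*3 = (⅓)*3 = 1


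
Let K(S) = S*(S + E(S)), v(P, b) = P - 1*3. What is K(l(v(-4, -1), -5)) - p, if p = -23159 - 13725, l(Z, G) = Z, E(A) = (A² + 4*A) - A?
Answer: 36737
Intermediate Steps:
v(P, b) = -3 + P (v(P, b) = P - 3 = -3 + P)
E(A) = A² + 3*A
p = -36884
K(S) = S*(S + S*(3 + S))
K(l(v(-4, -1), -5)) - p = (-3 - 4)²*(4 + (-3 - 4)) - 1*(-36884) = (-7)²*(4 - 7) + 36884 = 49*(-3) + 36884 = -147 + 36884 = 36737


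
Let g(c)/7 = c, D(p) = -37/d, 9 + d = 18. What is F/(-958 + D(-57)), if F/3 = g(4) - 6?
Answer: -594/8659 ≈ -0.068599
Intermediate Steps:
d = 9 (d = -9 + 18 = 9)
D(p) = -37/9
g(c) = 7*c
F = 66 (F = 3*(7*4 - 6) = 3*(28 - 6) = 3*22 = 66)
F/(-958 + D(-57)) = 66/(-958 - 37/9) = 66/(-8659/9) = -9/8659*66 = -594/8659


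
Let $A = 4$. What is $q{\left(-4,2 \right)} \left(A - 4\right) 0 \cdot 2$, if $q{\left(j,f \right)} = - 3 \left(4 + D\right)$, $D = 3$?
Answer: $0$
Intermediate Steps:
$q{\left(j,f \right)} = -21$ ($q{\left(j,f \right)} = - 3 \left(4 + 3\right) = \left(-3\right) 7 = -21$)
$q{\left(-4,2 \right)} \left(A - 4\right) 0 \cdot 2 = - 21 \left(4 - 4\right) 0 \cdot 2 = - 21 \cdot 0 \cdot 0 \cdot 2 = \left(-21\right) 0 \cdot 2 = 0 \cdot 2 = 0$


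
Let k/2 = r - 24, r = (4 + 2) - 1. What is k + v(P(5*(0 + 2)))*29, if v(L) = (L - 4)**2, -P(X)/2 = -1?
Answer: 78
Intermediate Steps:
r = 5 (r = 6 - 1 = 5)
P(X) = 2 (P(X) = -2*(-1) = 2)
v(L) = (-4 + L)**2
k = -38 (k = 2*(5 - 24) = 2*(-19) = -38)
k + v(P(5*(0 + 2)))*29 = -38 + (-4 + 2)**2*29 = -38 + (-2)**2*29 = -38 + 4*29 = -38 + 116 = 78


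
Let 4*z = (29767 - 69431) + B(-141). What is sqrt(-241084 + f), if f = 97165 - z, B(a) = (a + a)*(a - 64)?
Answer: I*sqrt(593822)/2 ≈ 385.3*I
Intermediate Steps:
B(a) = 2*a*(-64 + a) (B(a) = (2*a)*(-64 + a) = 2*a*(-64 + a))
z = 9073/2 (z = ((29767 - 69431) + 2*(-141)*(-64 - 141))/4 = (-39664 + 2*(-141)*(-205))/4 = (-39664 + 57810)/4 = (1/4)*18146 = 9073/2 ≈ 4536.5)
f = 185257/2 (f = 97165 - 1*9073/2 = 97165 - 9073/2 = 185257/2 ≈ 92629.)
sqrt(-241084 + f) = sqrt(-241084 + 185257/2) = sqrt(-296911/2) = I*sqrt(593822)/2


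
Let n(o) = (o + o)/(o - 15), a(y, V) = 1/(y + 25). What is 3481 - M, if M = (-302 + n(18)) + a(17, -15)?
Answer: 158381/42 ≈ 3771.0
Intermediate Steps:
a(y, V) = 1/(25 + y)
n(o) = 2*o/(-15 + o) (n(o) = (2*o)/(-15 + o) = 2*o/(-15 + o))
M = -12179/42 (M = (-302 + 2*18/(-15 + 18)) + 1/(25 + 17) = (-302 + 2*18/3) + 1/42 = (-302 + 2*18*(1/3)) + 1/42 = (-302 + 12) + 1/42 = -290 + 1/42 = -12179/42 ≈ -289.98)
3481 - M = 3481 - 1*(-12179/42) = 3481 + 12179/42 = 158381/42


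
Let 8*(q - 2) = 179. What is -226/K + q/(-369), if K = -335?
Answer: 200609/329640 ≈ 0.60857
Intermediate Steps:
q = 195/8 (q = 2 + (⅛)*179 = 2 + 179/8 = 195/8 ≈ 24.375)
-226/K + q/(-369) = -226/(-335) + (195/8)/(-369) = -226*(-1/335) + (195/8)*(-1/369) = 226/335 - 65/984 = 200609/329640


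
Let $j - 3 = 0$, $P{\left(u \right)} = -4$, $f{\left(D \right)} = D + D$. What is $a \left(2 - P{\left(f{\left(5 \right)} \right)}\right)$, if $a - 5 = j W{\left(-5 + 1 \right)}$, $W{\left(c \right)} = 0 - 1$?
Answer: $12$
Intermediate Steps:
$W{\left(c \right)} = -1$ ($W{\left(c \right)} = 0 - 1 = -1$)
$f{\left(D \right)} = 2 D$
$j = 3$ ($j = 3 + 0 = 3$)
$a = 2$ ($a = 5 + 3 \left(-1\right) = 5 - 3 = 2$)
$a \left(2 - P{\left(f{\left(5 \right)} \right)}\right) = 2 \left(2 - -4\right) = 2 \left(2 + 4\right) = 2 \cdot 6 = 12$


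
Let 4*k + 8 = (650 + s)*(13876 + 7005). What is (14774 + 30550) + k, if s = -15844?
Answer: -158542313/2 ≈ -7.9271e+7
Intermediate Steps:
k = -158632961/2 (k = -2 + ((650 - 15844)*(13876 + 7005))/4 = -2 + (-15194*20881)/4 = -2 + (¼)*(-317265914) = -2 - 158632957/2 = -158632961/2 ≈ -7.9316e+7)
(14774 + 30550) + k = (14774 + 30550) - 158632961/2 = 45324 - 158632961/2 = -158542313/2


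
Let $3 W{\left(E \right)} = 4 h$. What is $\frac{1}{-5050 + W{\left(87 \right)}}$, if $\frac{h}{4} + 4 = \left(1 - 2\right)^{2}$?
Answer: $- \frac{1}{5066} \approx -0.00019739$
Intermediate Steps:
$h = -12$ ($h = -16 + 4 \left(1 - 2\right)^{2} = -16 + 4 \left(-1\right)^{2} = -16 + 4 \cdot 1 = -16 + 4 = -12$)
$W{\left(E \right)} = -16$ ($W{\left(E \right)} = \frac{4 \left(-12\right)}{3} = \frac{1}{3} \left(-48\right) = -16$)
$\frac{1}{-5050 + W{\left(87 \right)}} = \frac{1}{-5050 - 16} = \frac{1}{-5066} = - \frac{1}{5066}$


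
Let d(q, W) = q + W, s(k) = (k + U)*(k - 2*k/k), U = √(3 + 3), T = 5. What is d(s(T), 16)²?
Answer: 1015 + 186*√6 ≈ 1470.6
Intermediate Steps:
U = √6 ≈ 2.4495
s(k) = (-2 + k)*(k + √6) (s(k) = (k + √6)*(k - 2*k/k) = (k + √6)*(k - 2*1) = (k + √6)*(k - 2) = (k + √6)*(-2 + k) = (-2 + k)*(k + √6))
d(q, W) = W + q
d(s(T), 16)² = (16 + (5² - 2*5 - 2*√6 + 5*√6))² = (16 + (25 - 10 - 2*√6 + 5*√6))² = (16 + (15 + 3*√6))² = (31 + 3*√6)²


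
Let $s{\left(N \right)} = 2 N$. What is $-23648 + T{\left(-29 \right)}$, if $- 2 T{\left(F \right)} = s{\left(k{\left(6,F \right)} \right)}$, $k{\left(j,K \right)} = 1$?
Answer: $-23649$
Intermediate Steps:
$T{\left(F \right)} = -1$ ($T{\left(F \right)} = - \frac{2 \cdot 1}{2} = \left(- \frac{1}{2}\right) 2 = -1$)
$-23648 + T{\left(-29 \right)} = -23648 - 1 = -23649$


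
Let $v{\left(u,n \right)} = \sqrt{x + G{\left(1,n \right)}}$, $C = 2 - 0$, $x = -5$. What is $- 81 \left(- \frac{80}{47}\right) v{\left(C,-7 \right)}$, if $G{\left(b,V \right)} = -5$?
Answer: $\frac{6480 i \sqrt{10}}{47} \approx 435.99 i$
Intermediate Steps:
$C = 2$ ($C = 2 + 0 = 2$)
$v{\left(u,n \right)} = i \sqrt{10}$ ($v{\left(u,n \right)} = \sqrt{-5 - 5} = \sqrt{-10} = i \sqrt{10}$)
$- 81 \left(- \frac{80}{47}\right) v{\left(C,-7 \right)} = - 81 \left(- \frac{80}{47}\right) i \sqrt{10} = - 81 \left(\left(-80\right) \frac{1}{47}\right) i \sqrt{10} = \left(-81\right) \left(- \frac{80}{47}\right) i \sqrt{10} = \frac{6480 i \sqrt{10}}{47}$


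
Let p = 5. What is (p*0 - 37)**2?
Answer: 1369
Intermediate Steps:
(p*0 - 37)**2 = (5*0 - 37)**2 = (0 - 37)**2 = (-37)**2 = 1369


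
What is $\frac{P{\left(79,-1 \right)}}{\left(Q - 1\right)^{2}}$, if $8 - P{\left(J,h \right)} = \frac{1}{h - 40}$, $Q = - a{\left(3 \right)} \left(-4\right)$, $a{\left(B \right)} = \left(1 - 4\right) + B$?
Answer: $\frac{329}{41} \approx 8.0244$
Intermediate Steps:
$a{\left(B \right)} = -3 + B$
$Q = 0$ ($Q = - (-3 + 3) \left(-4\right) = \left(-1\right) 0 \left(-4\right) = 0 \left(-4\right) = 0$)
$P{\left(J,h \right)} = 8 - \frac{1}{-40 + h}$ ($P{\left(J,h \right)} = 8 - \frac{1}{h - 40} = 8 - \frac{1}{-40 + h}$)
$\frac{P{\left(79,-1 \right)}}{\left(Q - 1\right)^{2}} = \frac{\frac{1}{-40 - 1} \left(-321 + 8 \left(-1\right)\right)}{\left(0 - 1\right)^{2}} = \frac{\frac{1}{-41} \left(-321 - 8\right)}{\left(-1\right)^{2}} = \frac{\left(- \frac{1}{41}\right) \left(-329\right)}{1} = \frac{329}{41} \cdot 1 = \frac{329}{41}$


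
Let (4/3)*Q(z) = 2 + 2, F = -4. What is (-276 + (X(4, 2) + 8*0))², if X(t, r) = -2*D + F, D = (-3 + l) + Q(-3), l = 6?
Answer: 85264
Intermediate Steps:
Q(z) = 3 (Q(z) = 3*(2 + 2)/4 = (¾)*4 = 3)
D = 6 (D = (-3 + 6) + 3 = 3 + 3 = 6)
X(t, r) = -16 (X(t, r) = -2*6 - 4 = -12 - 4 = -16)
(-276 + (X(4, 2) + 8*0))² = (-276 + (-16 + 8*0))² = (-276 + (-16 + 0))² = (-276 - 16)² = (-292)² = 85264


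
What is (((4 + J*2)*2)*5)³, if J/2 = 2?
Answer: 1728000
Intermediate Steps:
J = 4 (J = 2*2 = 4)
(((4 + J*2)*2)*5)³ = (((4 + 4*2)*2)*5)³ = (((4 + 8)*2)*5)³ = ((12*2)*5)³ = (24*5)³ = 120³ = 1728000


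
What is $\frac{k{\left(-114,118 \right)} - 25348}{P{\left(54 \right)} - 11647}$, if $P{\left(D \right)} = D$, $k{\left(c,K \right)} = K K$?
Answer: $\frac{11424}{11593} \approx 0.98542$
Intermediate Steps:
$k{\left(c,K \right)} = K^{2}$
$\frac{k{\left(-114,118 \right)} - 25348}{P{\left(54 \right)} - 11647} = \frac{118^{2} - 25348}{54 - 11647} = \frac{13924 - 25348}{-11593} = \left(-11424\right) \left(- \frac{1}{11593}\right) = \frac{11424}{11593}$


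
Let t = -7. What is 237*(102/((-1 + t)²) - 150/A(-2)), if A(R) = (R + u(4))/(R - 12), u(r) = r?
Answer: 7975287/32 ≈ 2.4923e+5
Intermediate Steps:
A(R) = (4 + R)/(-12 + R) (A(R) = (R + 4)/(R - 12) = (4 + R)/(-12 + R))
237*(102/((-1 + t)²) - 150/A(-2)) = 237*(102/((-1 - 7)²) - 150*(-12 - 2)/(4 - 2)) = 237*(102/((-8)²) - 150/(2/(-14))) = 237*(102/64 - 150/((-1/14*2))) = 237*(102*(1/64) - 150/(-⅐)) = 237*(51/32 - 150*(-7)) = 237*(51/32 + 1050) = 237*(33651/32) = 7975287/32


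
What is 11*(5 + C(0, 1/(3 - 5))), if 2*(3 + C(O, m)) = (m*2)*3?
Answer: 11/2 ≈ 5.5000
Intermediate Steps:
C(O, m) = -3 + 3*m (C(O, m) = -3 + ((m*2)*3)/2 = -3 + ((2*m)*3)/2 = -3 + (6*m)/2 = -3 + 3*m)
11*(5 + C(0, 1/(3 - 5))) = 11*(5 + (-3 + 3/(3 - 5))) = 11*(5 + (-3 + 3/(-2))) = 11*(5 + (-3 + 3*(-½))) = 11*(5 + (-3 - 3/2)) = 11*(5 - 9/2) = 11*(½) = 11/2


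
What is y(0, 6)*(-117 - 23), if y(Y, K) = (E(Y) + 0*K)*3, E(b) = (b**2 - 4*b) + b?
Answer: 0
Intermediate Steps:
E(b) = b**2 - 3*b
y(Y, K) = 3*Y*(-3 + Y) (y(Y, K) = (Y*(-3 + Y) + 0*K)*3 = (Y*(-3 + Y) + 0)*3 = (Y*(-3 + Y))*3 = 3*Y*(-3 + Y))
y(0, 6)*(-117 - 23) = (3*0*(-3 + 0))*(-117 - 23) = (3*0*(-3))*(-140) = 0*(-140) = 0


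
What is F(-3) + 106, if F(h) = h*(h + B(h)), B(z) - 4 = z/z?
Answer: 100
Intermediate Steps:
B(z) = 5 (B(z) = 4 + z/z = 4 + 1 = 5)
F(h) = h*(5 + h) (F(h) = h*(h + 5) = h*(5 + h))
F(-3) + 106 = -3*(5 - 3) + 106 = -3*2 + 106 = -6 + 106 = 100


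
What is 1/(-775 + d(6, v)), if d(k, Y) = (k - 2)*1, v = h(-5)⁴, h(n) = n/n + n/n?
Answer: -1/771 ≈ -0.0012970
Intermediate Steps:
h(n) = 2 (h(n) = 1 + 1 = 2)
v = 16 (v = 2⁴ = 16)
d(k, Y) = -2 + k (d(k, Y) = (-2 + k)*1 = -2 + k)
1/(-775 + d(6, v)) = 1/(-775 + (-2 + 6)) = 1/(-775 + 4) = 1/(-771) = -1/771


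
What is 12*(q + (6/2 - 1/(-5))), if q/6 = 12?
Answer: 4512/5 ≈ 902.40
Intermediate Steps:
q = 72 (q = 6*12 = 72)
12*(q + (6/2 - 1/(-5))) = 12*(72 + (6/2 - 1/(-5))) = 12*(72 + (6*(½) - 1*(-⅕))) = 12*(72 + (3 + ⅕)) = 12*(72 + 16/5) = 12*(376/5) = 4512/5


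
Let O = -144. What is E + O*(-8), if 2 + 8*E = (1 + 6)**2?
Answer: 9263/8 ≈ 1157.9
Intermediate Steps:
E = 47/8 (E = -1/4 + (1 + 6)**2/8 = -1/4 + (1/8)*7**2 = -1/4 + (1/8)*49 = -1/4 + 49/8 = 47/8 ≈ 5.8750)
E + O*(-8) = 47/8 - 144*(-8) = 47/8 + 1152 = 9263/8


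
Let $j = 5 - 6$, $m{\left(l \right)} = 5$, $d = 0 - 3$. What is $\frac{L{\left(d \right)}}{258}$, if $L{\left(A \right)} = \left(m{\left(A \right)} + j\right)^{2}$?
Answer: $\frac{8}{129} \approx 0.062016$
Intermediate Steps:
$d = -3$ ($d = 0 - 3 = -3$)
$j = -1$ ($j = 5 - 6 = -1$)
$L{\left(A \right)} = 16$ ($L{\left(A \right)} = \left(5 - 1\right)^{2} = 4^{2} = 16$)
$\frac{L{\left(d \right)}}{258} = \frac{1}{258} \cdot 16 = \frac{8}{129}$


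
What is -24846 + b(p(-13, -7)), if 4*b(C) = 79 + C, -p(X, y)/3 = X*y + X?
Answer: -99539/4 ≈ -24885.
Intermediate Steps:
p(X, y) = -3*X - 3*X*y (p(X, y) = -3*(X*y + X) = -3*(X + X*y) = -3*X - 3*X*y)
b(C) = 79/4 + C/4 (b(C) = (79 + C)/4 = 79/4 + C/4)
-24846 + b(p(-13, -7)) = -24846 + (79/4 + (-3*(-13)*(1 - 7))/4) = -24846 + (79/4 + (-3*(-13)*(-6))/4) = -24846 + (79/4 + (1/4)*(-234)) = -24846 + (79/4 - 117/2) = -24846 - 155/4 = -99539/4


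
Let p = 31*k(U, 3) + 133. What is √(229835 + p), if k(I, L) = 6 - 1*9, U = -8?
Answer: 5*√9195 ≈ 479.45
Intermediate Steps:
k(I, L) = -3 (k(I, L) = 6 - 9 = -3)
p = 40 (p = 31*(-3) + 133 = -93 + 133 = 40)
√(229835 + p) = √(229835 + 40) = √229875 = 5*√9195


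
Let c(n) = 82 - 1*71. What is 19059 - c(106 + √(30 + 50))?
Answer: 19048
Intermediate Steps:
c(n) = 11 (c(n) = 82 - 71 = 11)
19059 - c(106 + √(30 + 50)) = 19059 - 1*11 = 19059 - 11 = 19048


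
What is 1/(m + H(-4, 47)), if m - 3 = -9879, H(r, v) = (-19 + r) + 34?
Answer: -1/9865 ≈ -0.00010137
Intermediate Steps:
H(r, v) = 15 + r
m = -9876 (m = 3 - 9879 = -9876)
1/(m + H(-4, 47)) = 1/(-9876 + (15 - 4)) = 1/(-9876 + 11) = 1/(-9865) = -1/9865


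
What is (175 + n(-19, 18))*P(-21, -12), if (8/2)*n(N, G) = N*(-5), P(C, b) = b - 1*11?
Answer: -18285/4 ≈ -4571.3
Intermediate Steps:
P(C, b) = -11 + b (P(C, b) = b - 11 = -11 + b)
n(N, G) = -5*N/4 (n(N, G) = (N*(-5))/4 = (-5*N)/4 = -5*N/4)
(175 + n(-19, 18))*P(-21, -12) = (175 - 5/4*(-19))*(-11 - 12) = (175 + 95/4)*(-23) = (795/4)*(-23) = -18285/4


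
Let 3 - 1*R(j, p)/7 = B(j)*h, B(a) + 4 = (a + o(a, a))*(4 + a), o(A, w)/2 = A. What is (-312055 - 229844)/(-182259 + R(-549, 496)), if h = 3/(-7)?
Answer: -60211/278955 ≈ -0.21584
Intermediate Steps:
o(A, w) = 2*A
B(a) = -4 + 3*a*(4 + a) (B(a) = -4 + (a + 2*a)*(4 + a) = -4 + (3*a)*(4 + a) = -4 + 3*a*(4 + a))
h = -3/7 (h = 3*(-1/7) = -3/7 ≈ -0.42857)
R(j, p) = 9 + 9*j**2 + 36*j (R(j, p) = 21 - 7*(-4 + 3*j**2 + 12*j)*(-3)/7 = 21 - 7*(12/7 - 36*j/7 - 9*j**2/7) = 21 + (-12 + 9*j**2 + 36*j) = 9 + 9*j**2 + 36*j)
(-312055 - 229844)/(-182259 + R(-549, 496)) = (-312055 - 229844)/(-182259 + (9 + 9*(-549)**2 + 36*(-549))) = -541899/(-182259 + (9 + 9*301401 - 19764)) = -541899/(-182259 + (9 + 2712609 - 19764)) = -541899/(-182259 + 2692854) = -541899/2510595 = -541899*1/2510595 = -60211/278955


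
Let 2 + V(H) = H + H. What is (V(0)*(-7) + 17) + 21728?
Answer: 21759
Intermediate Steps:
V(H) = -2 + 2*H (V(H) = -2 + (H + H) = -2 + 2*H)
(V(0)*(-7) + 17) + 21728 = ((-2 + 2*0)*(-7) + 17) + 21728 = ((-2 + 0)*(-7) + 17) + 21728 = (-2*(-7) + 17) + 21728 = (14 + 17) + 21728 = 31 + 21728 = 21759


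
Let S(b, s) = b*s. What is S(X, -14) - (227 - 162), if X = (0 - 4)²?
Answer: -289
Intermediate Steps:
X = 16 (X = (-4)² = 16)
S(X, -14) - (227 - 162) = 16*(-14) - (227 - 162) = -224 - 1*65 = -224 - 65 = -289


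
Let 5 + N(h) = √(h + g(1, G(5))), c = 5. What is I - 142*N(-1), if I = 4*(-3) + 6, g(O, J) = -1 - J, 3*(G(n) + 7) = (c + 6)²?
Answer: 704 - 142*I*√318/3 ≈ 704.0 - 844.07*I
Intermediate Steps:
G(n) = 100/3 (G(n) = -7 + (5 + 6)²/3 = -7 + (⅓)*11² = -7 + (⅓)*121 = -7 + 121/3 = 100/3)
N(h) = -5 + √(-103/3 + h) (N(h) = -5 + √(h + (-1 - 1*100/3)) = -5 + √(h + (-1 - 100/3)) = -5 + √(h - 103/3) = -5 + √(-103/3 + h))
I = -6 (I = -12 + 6 = -6)
I - 142*N(-1) = -6 - 142*(-5 + √(-309 + 9*(-1))/3) = -6 - 142*(-5 + √(-309 - 9)/3) = -6 - 142*(-5 + √(-318)/3) = -6 - 142*(-5 + (I*√318)/3) = -6 - 142*(-5 + I*√318/3) = -6 + (710 - 142*I*√318/3) = 704 - 142*I*√318/3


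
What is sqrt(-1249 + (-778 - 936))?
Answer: I*sqrt(2963) ≈ 54.433*I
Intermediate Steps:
sqrt(-1249 + (-778 - 936)) = sqrt(-1249 - 1714) = sqrt(-2963) = I*sqrt(2963)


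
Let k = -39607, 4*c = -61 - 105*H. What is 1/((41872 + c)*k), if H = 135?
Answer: -1/1517462991 ≈ -6.5899e-10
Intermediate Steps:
c = -3559 (c = (-61 - 105*135)/4 = (-61 - 14175)/4 = (¼)*(-14236) = -3559)
1/((41872 + c)*k) = 1/((41872 - 3559)*(-39607)) = -1/39607/38313 = (1/38313)*(-1/39607) = -1/1517462991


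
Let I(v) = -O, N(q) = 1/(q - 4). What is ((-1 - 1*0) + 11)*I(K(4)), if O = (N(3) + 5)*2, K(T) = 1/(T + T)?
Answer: -80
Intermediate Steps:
K(T) = 1/(2*T)
N(q) = 1/(-4 + q)
O = 8 (O = (1/(-4 + 3) + 5)*2 = (1/(-1) + 5)*2 = (-1 + 5)*2 = 4*2 = 8)
I(v) = -8 (I(v) = -1*8 = -8)
((-1 - 1*0) + 11)*I(K(4)) = ((-1 - 1*0) + 11)*(-8) = ((-1 + 0) + 11)*(-8) = (-1 + 11)*(-8) = 10*(-8) = -80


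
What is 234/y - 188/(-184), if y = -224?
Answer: -59/2576 ≈ -0.022904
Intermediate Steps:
234/y - 188/(-184) = 234/(-224) - 188/(-184) = 234*(-1/224) - 188*(-1/184) = -117/112 + 47/46 = -59/2576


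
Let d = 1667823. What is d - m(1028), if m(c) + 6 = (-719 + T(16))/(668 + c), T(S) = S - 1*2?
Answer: 2828638689/1696 ≈ 1.6678e+6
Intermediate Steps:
T(S) = -2 + S (T(S) = S - 2 = -2 + S)
m(c) = -6 - 705/(668 + c) (m(c) = -6 + (-719 + (-2 + 16))/(668 + c) = -6 + (-719 + 14)/(668 + c) = -6 - 705/(668 + c))
d - m(1028) = 1667823 - 3*(-1571 - 2*1028)/(668 + 1028) = 1667823 - 3*(-1571 - 2056)/1696 = 1667823 - 3*(-3627)/1696 = 1667823 - 1*(-10881/1696) = 1667823 + 10881/1696 = 2828638689/1696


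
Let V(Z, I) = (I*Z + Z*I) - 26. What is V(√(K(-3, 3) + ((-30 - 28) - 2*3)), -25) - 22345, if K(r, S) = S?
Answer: -22371 - 50*I*√61 ≈ -22371.0 - 390.51*I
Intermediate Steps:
V(Z, I) = -26 + 2*I*Z (V(Z, I) = (I*Z + I*Z) - 26 = 2*I*Z - 26 = -26 + 2*I*Z)
V(√(K(-3, 3) + ((-30 - 28) - 2*3)), -25) - 22345 = (-26 + 2*(-25)*√(3 + ((-30 - 28) - 2*3))) - 22345 = (-26 + 2*(-25)*√(3 + (-58 - 6))) - 22345 = (-26 + 2*(-25)*√(3 - 64)) - 22345 = (-26 + 2*(-25)*√(-61)) - 22345 = (-26 + 2*(-25)*(I*√61)) - 22345 = (-26 - 50*I*√61) - 22345 = -22371 - 50*I*√61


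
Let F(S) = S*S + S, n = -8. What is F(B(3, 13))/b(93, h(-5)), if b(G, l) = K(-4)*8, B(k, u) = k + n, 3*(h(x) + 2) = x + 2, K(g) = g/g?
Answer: 5/2 ≈ 2.5000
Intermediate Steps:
K(g) = 1
h(x) = -4/3 + x/3 (h(x) = -2 + (x + 2)/3 = -2 + (2 + x)/3 = -2 + (⅔ + x/3) = -4/3 + x/3)
B(k, u) = -8 + k (B(k, u) = k - 8 = -8 + k)
F(S) = S + S² (F(S) = S² + S = S + S²)
b(G, l) = 8 (b(G, l) = 1*8 = 8)
F(B(3, 13))/b(93, h(-5)) = ((-8 + 3)*(1 + (-8 + 3)))/8 = -5*(1 - 5)*(⅛) = -5*(-4)*(⅛) = 20*(⅛) = 5/2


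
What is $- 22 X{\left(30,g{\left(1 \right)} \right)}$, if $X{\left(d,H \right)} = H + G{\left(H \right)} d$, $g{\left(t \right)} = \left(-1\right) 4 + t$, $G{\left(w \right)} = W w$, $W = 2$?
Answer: $4026$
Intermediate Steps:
$G{\left(w \right)} = 2 w$
$g{\left(t \right)} = -4 + t$
$X{\left(d,H \right)} = H + 2 H d$
$- 22 X{\left(30,g{\left(1 \right)} \right)} = - 22 \left(-4 + 1\right) \left(1 + 2 \cdot 30\right) = - 22 \left(- 3 \left(1 + 60\right)\right) = - 22 \left(\left(-3\right) 61\right) = \left(-22\right) \left(-183\right) = 4026$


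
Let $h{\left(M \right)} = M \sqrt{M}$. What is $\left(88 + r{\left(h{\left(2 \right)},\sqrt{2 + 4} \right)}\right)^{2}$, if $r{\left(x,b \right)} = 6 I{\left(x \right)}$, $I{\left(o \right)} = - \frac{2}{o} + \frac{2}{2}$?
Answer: $8854 - 564 \sqrt{2} \approx 8056.4$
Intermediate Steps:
$h{\left(M \right)} = M^{\frac{3}{2}}$
$I{\left(o \right)} = 1 - \frac{2}{o}$ ($I{\left(o \right)} = - \frac{2}{o} + 2 \cdot \frac{1}{2} = - \frac{2}{o} + 1 = 1 - \frac{2}{o}$)
$r{\left(x,b \right)} = \frac{6 \left(-2 + x\right)}{x}$ ($r{\left(x,b \right)} = 6 \frac{-2 + x}{x} = \frac{6 \left(-2 + x\right)}{x}$)
$\left(88 + r{\left(h{\left(2 \right)},\sqrt{2 + 4} \right)}\right)^{2} = \left(88 + \left(6 - \frac{12}{2^{\frac{3}{2}}}\right)\right)^{2} = \left(88 + \left(6 - \frac{12}{2 \sqrt{2}}\right)\right)^{2} = \left(88 + \left(6 - 12 \frac{\sqrt{2}}{4}\right)\right)^{2} = \left(88 + \left(6 - 3 \sqrt{2}\right)\right)^{2} = \left(94 - 3 \sqrt{2}\right)^{2}$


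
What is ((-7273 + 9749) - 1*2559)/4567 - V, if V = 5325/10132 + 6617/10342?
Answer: -283197258875/239276876324 ≈ -1.1836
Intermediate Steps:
V = 61057297/52392572 (V = 5325*(1/10132) + 6617*(1/10342) = 5325/10132 + 6617/10342 = 61057297/52392572 ≈ 1.1654)
((-7273 + 9749) - 1*2559)/4567 - V = ((-7273 + 9749) - 1*2559)/4567 - 1*61057297/52392572 = (2476 - 2559)*(1/4567) - 61057297/52392572 = -83*1/4567 - 61057297/52392572 = -83/4567 - 61057297/52392572 = -283197258875/239276876324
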